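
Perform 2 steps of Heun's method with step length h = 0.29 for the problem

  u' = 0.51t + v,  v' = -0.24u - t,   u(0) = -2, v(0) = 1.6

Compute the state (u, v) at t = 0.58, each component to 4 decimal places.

-0.9397, 1.6404

Heun on (u,v): k1 = f(t_n, state_n); k2 = f(t_n + h, state_n + h·k1); state_{n+1} = state_n + (h/2)·(k1 + k2).
0.000000: (-2.000000, 1.600000)
  k1 = (1.600000, 0.480000)
  predictor → (-1.536000, 1.739200)
  k2 = (1.887100, 0.078640)
  → (-1.494371, 1.681003)
0.290000: (-1.494371, 1.681003)
  k1 = (1.828903, 0.068649)
  predictor → (-0.963989, 1.700911)
  k2 = (1.996711, -0.348643)
  → (-0.939657, 1.640404)
(u(0.58), v(0.58)) ≈ (-0.9397, 1.6404)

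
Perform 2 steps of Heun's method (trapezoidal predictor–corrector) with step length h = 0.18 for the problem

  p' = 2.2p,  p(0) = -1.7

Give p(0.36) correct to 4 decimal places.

Heun: k1 = f(s_n, p_n); k2 = f(s_n + h, p_n + h·k1); p_{n+1} = p_n + (h/2)·(k1 + k2).
s=0.000000, p=-1.700000:
  k1 = f(0.000000, -1.700000) = -3.740000
  k2 = f(0.180000, -2.373200) = -5.221040
  p ← -1.700000 + (0.18/2)·(-3.740000 + (-5.221040)) = -2.506494
s=0.180000, p=-2.506494:
  k1 = f(0.180000, -2.506494) = -5.514286
  k2 = f(0.360000, -3.499065) = -7.697943
  p ← -2.506494 + (0.18/2)·(-5.514286 + (-7.697943)) = -3.695594
p(0.36) ≈ -3.6956

-3.6956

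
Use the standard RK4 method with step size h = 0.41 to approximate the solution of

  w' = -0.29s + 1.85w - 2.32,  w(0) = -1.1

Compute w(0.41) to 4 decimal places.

RK4: k1 = f(s_n, w_n); k2 = f(s_n + h/2, w_n + (h/2)·k1); k3 = f(s_n + h/2, w_n + (h/2)·k2); k4 = f(s_n + h, w_n + h·k3); w_{n+1} = w_n + (h/6)·(k1 + 2k2 + 2k3 + k4).
s=0.000000, w=-1.100000:
  k1 = f(0.000000, -1.100000) = -4.355000
  k2 = f(0.205000, -1.992775) = -6.066084
  k3 = f(0.205000, -2.343547) = -6.715012
  k4 = f(0.410000, -3.853155) = -9.567237
  w ← -1.100000 + (0.41/6)·(k1 + 2k2 + 2k3 + k4) = -3.798103
w(0.41) ≈ -3.7981

-3.7981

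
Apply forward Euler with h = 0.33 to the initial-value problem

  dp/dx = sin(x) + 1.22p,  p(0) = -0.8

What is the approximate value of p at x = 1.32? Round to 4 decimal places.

Euler: p_{n+1} = p_n + h·f(x_n, p_n).
x=0.000000, p=-0.800000: f=-0.976000 → p ← -0.800000 + 0.33·(-0.976000) = -1.122080
x=0.330000, p=-1.122080: f=-1.044895 → p ← -1.122080 + 0.33·(-1.044895) = -1.466895
x=0.660000, p=-1.466895: f=-1.176495 → p ← -1.466895 + 0.33·(-1.176495) = -1.855139
x=0.990000, p=-1.855139: f=-1.427243 → p ← -1.855139 + 0.33·(-1.427243) = -2.326129
p(1.32) ≈ -2.3261

-2.3261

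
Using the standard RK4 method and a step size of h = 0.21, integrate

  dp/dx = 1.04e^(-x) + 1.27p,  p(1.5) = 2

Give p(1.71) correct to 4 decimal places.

RK4: k1 = f(x_n, p_n); k2 = f(x_n + h/2, p_n + (h/2)·k1); k3 = f(x_n + h/2, p_n + (h/2)·k2); k4 = f(x_n + h, p_n + h·k3); p_{n+1} = p_n + (h/6)·(k1 + 2k2 + 2k3 + k4).
x=1.500000, p=2.000000:
  k1 = f(1.500000, 2.000000) = 2.772055
  k2 = f(1.605000, 2.291066) = 3.118579
  k3 = f(1.605000, 2.327451) = 3.164788
  k4 = f(1.710000, 2.664605) = 3.572149
  p ← 2.000000 + (0.21/6)·(k1 + 2k2 + 2k3 + k4) = 2.661883
p(1.71) ≈ 2.6619

2.6619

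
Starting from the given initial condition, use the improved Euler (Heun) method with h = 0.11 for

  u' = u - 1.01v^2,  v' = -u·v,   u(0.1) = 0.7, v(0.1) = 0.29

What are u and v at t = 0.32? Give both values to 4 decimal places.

Heun on (u,v): k1 = f(t_n, state_n); k2 = f(t_n + h, state_n + h·k1); state_{n+1} = state_n + (h/2)·(k1 + k2).
0.100000: (0.700000, 0.290000)
  k1 = (0.615059, -0.203000)
  predictor → (0.767656, 0.267670)
  k2 = (0.695293, -0.205479)
  → (0.772069, 0.267534)
0.210000: (0.772069, 0.267534)
  k1 = (0.699779, -0.206555)
  predictor → (0.849045, 0.244813)
  k2 = (0.788512, -0.207857)
  → (0.853925, 0.244741)
(u(0.32), v(0.32)) ≈ (0.8539, 0.2447)

0.8539, 0.2447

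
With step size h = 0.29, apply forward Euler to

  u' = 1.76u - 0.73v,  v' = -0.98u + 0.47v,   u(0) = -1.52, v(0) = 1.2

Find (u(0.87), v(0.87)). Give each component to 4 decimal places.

-6.9765, 4.3444

Euler on (u,v): u_{n+1} = u_n + h·u', v_{n+1} = v_n + h·v'.
0.000000: (-1.520000, 1.200000); f=(-3.551200, 2.053600) → (-2.549848, 1.795544)
0.290000: (-2.549848, 1.795544); f=(-5.798480, 3.342757) → (-4.231407, 2.764943)
0.580000: (-4.231407, 2.764943); f=(-9.465685, 5.446302) → (-6.976456, 4.344371)
(u(0.87), v(0.87)) ≈ (-6.9765, 4.3444)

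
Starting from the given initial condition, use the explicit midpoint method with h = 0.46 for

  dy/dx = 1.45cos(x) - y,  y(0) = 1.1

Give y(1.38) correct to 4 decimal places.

Midpoint: k1 = f(x_n, y_n); k2 = f(x_n + h/2, y_n + (h/2)·k1); y_{n+1} = y_n + h·k2.
x=0.000000, y=1.100000:
  k1 = f(0.000000, 1.100000) = 0.350000
  k2 = f(0.230000, 1.180500) = 0.231316
  y ← 1.100000 + 0.46·0.231316 = 1.206405
x=0.460000, y=1.206405:
  k1 = f(0.460000, 1.206405) = 0.092871
  k2 = f(0.690000, 1.227766) = -0.109459
  y ← 1.206405 + 0.46·(-0.109459) = 1.156054
x=0.920000, y=1.156054:
  k1 = f(0.920000, 1.156054) = -0.277615
  k2 = f(1.150000, 1.092203) = -0.499896
  y ← 1.156054 + 0.46·(-0.499896) = 0.926102
y(1.38) ≈ 0.9261

0.9261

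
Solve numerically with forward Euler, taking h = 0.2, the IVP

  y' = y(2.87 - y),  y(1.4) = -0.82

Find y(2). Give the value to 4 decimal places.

-5.5741

Euler: y_{n+1} = y_n + h·f(x_n, y_n).
x=1.400000, y=-0.820000: f=-3.025800 → y ← -0.820000 + 0.2·(-3.025800) = -1.425160
x=1.600000, y=-1.425160: f=-6.121290 → y ← -1.425160 + 0.2·(-6.121290) = -2.649418
x=1.800000, y=-2.649418: f=-14.623246 → y ← -2.649418 + 0.2·(-14.623246) = -5.574067
y(2) ≈ -5.5741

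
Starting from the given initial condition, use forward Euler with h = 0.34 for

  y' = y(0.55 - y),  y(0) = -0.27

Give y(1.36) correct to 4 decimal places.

-0.8403

Euler: y_{n+1} = y_n + h·f(x_n, y_n).
x=0.000000, y=-0.270000: f=-0.221400 → y ← -0.270000 + 0.34·(-0.221400) = -0.345276
x=0.340000, y=-0.345276: f=-0.309117 → y ← -0.345276 + 0.34·(-0.309117) = -0.450376
x=0.680000, y=-0.450376: f=-0.450545 → y ← -0.450376 + 0.34·(-0.450545) = -0.603561
x=1.020000, y=-0.603561: f=-0.696245 → y ← -0.603561 + 0.34·(-0.696245) = -0.840285
y(1.36) ≈ -0.8403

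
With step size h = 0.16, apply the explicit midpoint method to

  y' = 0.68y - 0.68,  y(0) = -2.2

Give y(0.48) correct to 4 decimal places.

-3.4325

Midpoint: k1 = f(s_n, y_n); k2 = f(s_n + h/2, y_n + (h/2)·k1); y_{n+1} = y_n + h·k2.
s=0.000000, y=-2.200000:
  k1 = f(0.000000, -2.200000) = -2.176000
  k2 = f(0.080000, -2.374080) = -2.294374
  y ← -2.200000 + 0.16·(-2.294374) = -2.567100
s=0.160000, y=-2.567100:
  k1 = f(0.160000, -2.567100) = -2.425628
  k2 = f(0.240000, -2.761150) = -2.557582
  y ← -2.567100 + 0.16·(-2.557582) = -2.976313
s=0.320000, y=-2.976313:
  k1 = f(0.320000, -2.976313) = -2.703893
  k2 = f(0.400000, -3.192624) = -2.850985
  y ← -2.976313 + 0.16·(-2.850985) = -3.432471
y(0.48) ≈ -3.4325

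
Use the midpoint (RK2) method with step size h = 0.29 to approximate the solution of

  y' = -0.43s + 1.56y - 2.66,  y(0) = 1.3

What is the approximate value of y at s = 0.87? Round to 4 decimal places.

Midpoint: k1 = f(s_n, y_n); k2 = f(s_n + h/2, y_n + (h/2)·k1); y_{n+1} = y_n + h·k2.
s=0.000000, y=1.300000:
  k1 = f(0.000000, 1.300000) = -0.632000
  k2 = f(0.145000, 1.208360) = -0.837308
  y ← 1.300000 + 0.29·(-0.837308) = 1.057181
s=0.290000, y=1.057181:
  k1 = f(0.290000, 1.057181) = -1.135498
  k2 = f(0.435000, 0.892533) = -1.454698
  y ← 1.057181 + 0.29·(-1.454698) = 0.635318
s=0.580000, y=0.635318:
  k1 = f(0.580000, 0.635318) = -1.918304
  k2 = f(0.725000, 0.357164) = -2.414574
  y ← 0.635318 + 0.29·(-2.414574) = -0.064908
y(0.87) ≈ -0.0649

-0.0649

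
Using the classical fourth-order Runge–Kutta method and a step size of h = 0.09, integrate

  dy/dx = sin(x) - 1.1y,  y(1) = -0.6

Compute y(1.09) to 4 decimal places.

RK4: k1 = f(x_n, y_n); k2 = f(x_n + h/2, y_n + (h/2)·k1); k3 = f(x_n + h/2, y_n + (h/2)·k2); k4 = f(x_n + h, y_n + h·k3); y_{n+1} = y_n + (h/6)·(k1 + 2k2 + 2k3 + k4).
x=1.000000, y=-0.600000:
  k1 = f(1.000000, -0.600000) = 1.501471
  k2 = f(1.045000, -0.532434) = 1.450602
  k3 = f(1.045000, -0.534723) = 1.453120
  k4 = f(1.090000, -0.469219) = 1.402768
  y ← -0.600000 + (0.09/6)·(k1 + 2k2 + 2k3 + k4) = -0.469325
y(1.09) ≈ -0.4693

-0.4693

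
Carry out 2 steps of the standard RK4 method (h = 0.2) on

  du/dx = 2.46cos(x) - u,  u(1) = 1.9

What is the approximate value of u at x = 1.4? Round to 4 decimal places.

RK4: k1 = f(x_n, u_n); k2 = f(x_n + h/2, u_n + (h/2)·k1); k3 = f(x_n + h/2, u_n + (h/2)·k2); k4 = f(x_n + h, u_n + h·k3); u_{n+1} = u_n + (h/6)·(k1 + 2k2 + 2k3 + k4).
x=1.000000, u=1.900000:
  k1 = f(1.000000, 1.900000) = -0.570856
  k2 = f(1.100000, 1.842914) = -0.727068
  k3 = f(1.100000, 1.827293) = -0.711447
  k4 = f(1.200000, 1.757711) = -0.866311
  u ← 1.900000 + (0.2/6)·(k1 + 2k2 + 2k3 + k4) = 1.756193
x=1.200000, u=1.756193:
  k1 = f(1.200000, 1.756193) = -0.864793
  k2 = f(1.300000, 1.669714) = -1.011667
  k3 = f(1.300000, 1.655027) = -0.996980
  k4 = f(1.400000, 1.556798) = -1.138678
  u ← 1.756193 + (0.2/6)·(k1 + 2k2 + 2k3 + k4) = 1.555501
u(1.4) ≈ 1.5555

1.5555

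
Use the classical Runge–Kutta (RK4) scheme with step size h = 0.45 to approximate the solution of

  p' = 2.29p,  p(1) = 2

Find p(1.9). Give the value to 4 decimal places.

15.5776

RK4: k1 = f(x_n, p_n); k2 = f(x_n + h/2, p_n + (h/2)·k1); k3 = f(x_n + h/2, p_n + (h/2)·k2); k4 = f(x_n + h, p_n + h·k3); p_{n+1} = p_n + (h/6)·(k1 + 2k2 + 2k3 + k4).
x=1.000000, p=2.000000:
  k1 = f(1.000000, 2.000000) = 4.580000
  k2 = f(1.225000, 3.030500) = 6.939845
  k3 = f(1.225000, 3.561465) = 8.155755
  k4 = f(1.450000, 5.670090) = 12.984506
  p ← 2.000000 + (0.45/6)·(k1 + 2k2 + 2k3 + k4) = 5.581678
x=1.450000, p=5.581678:
  k1 = f(1.450000, 5.581678) = 12.782042
  k2 = f(1.675000, 8.457638) = 19.367990
  k3 = f(1.675000, 9.939476) = 22.761399
  k4 = f(1.900000, 15.824308) = 36.237664
  p ← 5.581678 + (0.45/6)·(k1 + 2k2 + 2k3 + k4) = 15.577564
p(1.9) ≈ 15.5776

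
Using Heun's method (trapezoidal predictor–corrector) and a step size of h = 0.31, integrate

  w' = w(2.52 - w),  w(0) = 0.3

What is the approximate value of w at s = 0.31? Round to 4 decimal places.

Heun: k1 = f(s_n, w_n); k2 = f(s_n + h, w_n + h·k1); w_{n+1} = w_n + (h/2)·(k1 + k2).
s=0.000000, w=0.300000:
  k1 = f(0.000000, 0.300000) = 0.666000
  k2 = f(0.310000, 0.506460) = 1.019777
  w ← 0.300000 + (0.31/2)·(0.666000 + 1.019777) = 0.561296
w(0.31) ≈ 0.5613

0.5613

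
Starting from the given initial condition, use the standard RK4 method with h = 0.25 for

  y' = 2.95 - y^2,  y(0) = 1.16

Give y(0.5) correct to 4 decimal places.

1.6010

RK4: k1 = f(s_n, y_n); k2 = f(s_n + h/2, y_n + (h/2)·k1); k3 = f(s_n + h/2, y_n + (h/2)·k2); k4 = f(s_n + h, y_n + h·k3); y_{n+1} = y_n + (h/6)·(k1 + 2k2 + 2k3 + k4).
s=0.000000, y=1.160000:
  k1 = f(0.000000, 1.160000) = 1.604400
  k2 = f(0.125000, 1.360550) = 1.098904
  k3 = f(0.125000, 1.297363) = 1.266849
  k4 = f(0.250000, 1.476712) = 0.769321
  y ← 1.160000 + (0.25/6)·(k1 + 2k2 + 2k3 + k4) = 1.456051
s=0.250000, y=1.456051:
  k1 = f(0.250000, 1.456051) = 0.829915
  k2 = f(0.375000, 1.559791) = 0.517054
  k3 = f(0.375000, 1.520683) = 0.637524
  k4 = f(0.500000, 1.615432) = 0.340379
  y ← 1.456051 + (0.25/6)·(k1 + 2k2 + 2k3 + k4) = 1.601028
y(0.5) ≈ 1.6010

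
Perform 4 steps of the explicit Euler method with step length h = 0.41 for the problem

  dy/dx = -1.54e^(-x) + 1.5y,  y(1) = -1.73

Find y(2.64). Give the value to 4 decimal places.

Euler: y_{n+1} = y_n + h·f(x_n, y_n).
x=1.000000, y=-1.730000: f=-3.161534 → y ← -1.730000 + 0.41·(-3.161534) = -3.026229
x=1.410000, y=-3.026229: f=-4.915324 → y ← -3.026229 + 0.41·(-4.915324) = -5.041512
x=1.820000, y=-5.041512: f=-7.811788 → y ← -5.041512 + 0.41·(-7.811788) = -8.244345
x=2.230000, y=-8.244345: f=-12.532111 → y ← -8.244345 + 0.41·(-12.532111) = -13.382511
y(2.64) ≈ -13.3825

-13.3825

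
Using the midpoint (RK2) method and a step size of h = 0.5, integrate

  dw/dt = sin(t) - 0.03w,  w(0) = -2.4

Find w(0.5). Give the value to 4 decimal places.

Midpoint: k1 = f(t_n, w_n); k2 = f(t_n + h/2, w_n + (h/2)·k1); w_{n+1} = w_n + h·k2.
t=0.000000, w=-2.400000:
  k1 = f(0.000000, -2.400000) = 0.072000
  k2 = f(0.250000, -2.382000) = 0.318864
  w ← -2.400000 + 0.5·0.318864 = -2.240568
w(0.5) ≈ -2.2406

-2.2406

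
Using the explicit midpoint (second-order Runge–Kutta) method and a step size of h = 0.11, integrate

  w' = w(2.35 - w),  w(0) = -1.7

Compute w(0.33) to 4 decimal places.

-11.9659

Midpoint: k1 = f(x_n, w_n); k2 = f(x_n + h/2, w_n + (h/2)·k1); w_{n+1} = w_n + h·k2.
x=0.000000, w=-1.700000:
  k1 = f(0.000000, -1.700000) = -6.885000
  k2 = f(0.055000, -2.078675) = -9.205776
  w ← -1.700000 + 0.11·(-9.205776) = -2.712635
x=0.110000, w=-2.712635:
  k1 = f(0.110000, -2.712635) = -13.733084
  k2 = f(0.165000, -3.467955) = -20.176406
  w ← -2.712635 + 0.11·(-20.176406) = -4.932040
x=0.220000, w=-4.932040:
  k1 = f(0.220000, -4.932040) = -35.915313
  k2 = f(0.275000, -6.907382) = -63.944277
  w ← -4.932040 + 0.11·(-63.944277) = -11.965910
w(0.33) ≈ -11.9659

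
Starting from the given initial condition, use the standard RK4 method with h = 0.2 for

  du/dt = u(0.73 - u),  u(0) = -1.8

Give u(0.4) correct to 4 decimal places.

-13.0923

RK4: k1 = f(t_n, u_n); k2 = f(t_n + h/2, u_n + (h/2)·k1); k3 = f(t_n + h/2, u_n + (h/2)·k2); k4 = f(t_n + h, u_n + h·k3); u_{n+1} = u_n + (h/6)·(k1 + 2k2 + 2k3 + k4).
t=0.000000, u=-1.800000:
  k1 = f(0.000000, -1.800000) = -4.554000
  k2 = f(0.100000, -2.255400) = -6.733271
  k3 = f(0.100000, -2.473327) = -7.922876
  k4 = f(0.200000, -3.384575) = -13.926089
  u ← -1.800000 + (0.2/6)·(k1 + 2k2 + 2k3 + k4) = -3.393079
t=0.200000, u=-3.393079:
  k1 = f(0.200000, -3.393079) = -13.989936
  k2 = f(0.300000, -4.792073) = -26.462177
  k3 = f(0.300000, -6.039297) = -40.881797
  k4 = f(0.400000, -11.569439) = -142.297605
  u ← -3.393079 + (0.2/6)·(k1 + 2k2 + 2k3 + k4) = -13.092262
u(0.4) ≈ -13.0923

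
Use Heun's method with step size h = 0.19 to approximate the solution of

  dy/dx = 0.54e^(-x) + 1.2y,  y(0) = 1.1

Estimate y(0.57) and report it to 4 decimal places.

2.5163

Heun: k1 = f(x_n, y_n); k2 = f(x_n + h, y_n + h·k1); y_{n+1} = y_n + (h/2)·(k1 + k2).
x=0.000000, y=1.100000:
  k1 = f(0.000000, 1.100000) = 1.860000
  k2 = f(0.190000, 1.453400) = 2.190638
  y ← 1.100000 + (0.19/2)·(1.860000 + 2.190638) = 1.484811
x=0.190000, y=1.484811:
  k1 = f(0.190000, 1.484811) = 2.228331
  k2 = f(0.380000, 1.908193) = 2.659117
  y ← 1.484811 + (0.19/2)·(2.228331 + 2.659117) = 1.949118
x=0.380000, y=1.949118:
  k1 = f(0.380000, 1.949118) = 2.708227
  k2 = f(0.570000, 2.463681) = 3.261801
  y ← 1.949118 + (0.19/2)·(2.708227 + 3.261801) = 2.516271
y(0.57) ≈ 2.5163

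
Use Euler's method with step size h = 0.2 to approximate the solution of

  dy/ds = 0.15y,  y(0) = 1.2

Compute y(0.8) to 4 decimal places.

Euler: y_{n+1} = y_n + h·f(s_n, y_n).
s=0.000000, y=1.200000: f=0.180000 → y ← 1.200000 + 0.2·0.180000 = 1.236000
s=0.200000, y=1.236000: f=0.185400 → y ← 1.236000 + 0.2·0.185400 = 1.273080
s=0.400000, y=1.273080: f=0.190962 → y ← 1.273080 + 0.2·0.190962 = 1.311272
s=0.600000, y=1.311272: f=0.196691 → y ← 1.311272 + 0.2·0.196691 = 1.350611
y(0.8) ≈ 1.3506

1.3506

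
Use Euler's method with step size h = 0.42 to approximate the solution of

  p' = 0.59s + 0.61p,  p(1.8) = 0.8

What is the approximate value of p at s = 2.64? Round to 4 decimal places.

Euler: p_{n+1} = p_n + h·f(s_n, p_n).
s=1.800000, p=0.800000: f=1.550000 → p ← 0.800000 + 0.42·1.550000 = 1.451000
s=2.220000, p=1.451000: f=2.194910 → p ← 1.451000 + 0.42·2.194910 = 2.372862
p(2.64) ≈ 2.3729

2.3729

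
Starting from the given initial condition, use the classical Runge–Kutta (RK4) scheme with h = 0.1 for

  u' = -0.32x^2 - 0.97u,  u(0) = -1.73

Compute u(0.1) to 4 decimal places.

RK4: k1 = f(x_n, u_n); k2 = f(x_n + h/2, u_n + (h/2)·k1); k3 = f(x_n + h/2, u_n + (h/2)·k2); k4 = f(x_n + h, u_n + h·k3); u_{n+1} = u_n + (h/6)·(k1 + 2k2 + 2k3 + k4).
x=0.000000, u=-1.730000:
  k1 = f(0.000000, -1.730000) = 1.678100
  k2 = f(0.050000, -1.646095) = 1.595912
  k3 = f(0.050000, -1.650204) = 1.599898
  k4 = f(0.100000, -1.570010) = 1.519710
  u ← -1.730000 + (0.1/6)·(k1 + 2k2 + 2k3 + k4) = -1.570176
u(0.1) ≈ -1.5702

-1.5702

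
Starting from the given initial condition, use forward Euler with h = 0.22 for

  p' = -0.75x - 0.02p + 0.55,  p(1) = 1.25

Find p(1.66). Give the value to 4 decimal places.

Euler: p_{n+1} = p_n + h·f(x_n, p_n).
x=1.000000, p=1.250000: f=-0.225000 → p ← 1.250000 + 0.22·(-0.225000) = 1.200500
x=1.220000, p=1.200500: f=-0.389010 → p ← 1.200500 + 0.22·(-0.389010) = 1.114918
x=1.440000, p=1.114918: f=-0.552298 → p ← 1.114918 + 0.22·(-0.552298) = 0.993412
p(1.66) ≈ 0.9934

0.9934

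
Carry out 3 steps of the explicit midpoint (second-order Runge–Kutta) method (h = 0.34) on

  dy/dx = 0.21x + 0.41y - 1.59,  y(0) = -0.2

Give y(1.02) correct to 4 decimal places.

-2.1860

Midpoint: k1 = f(x_n, y_n); k2 = f(x_n + h/2, y_n + (h/2)·k1); y_{n+1} = y_n + h·k2.
x=0.000000, y=-0.200000:
  k1 = f(0.000000, -0.200000) = -1.672000
  k2 = f(0.170000, -0.484240) = -1.752838
  y ← -0.200000 + 0.34·(-1.752838) = -0.795965
x=0.340000, y=-0.795965:
  k1 = f(0.340000, -0.795965) = -1.844946
  k2 = f(0.510000, -1.109606) = -1.937838
  y ← -0.795965 + 0.34·(-1.937838) = -1.454830
x=0.680000, y=-1.454830:
  k1 = f(0.680000, -1.454830) = -2.043680
  k2 = f(0.850000, -1.802256) = -2.150425
  y ← -1.454830 + 0.34·(-2.150425) = -2.185975
y(1.02) ≈ -2.1860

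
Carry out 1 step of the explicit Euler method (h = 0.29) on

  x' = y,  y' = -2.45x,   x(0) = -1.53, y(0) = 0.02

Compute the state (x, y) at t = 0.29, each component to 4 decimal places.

-1.5242, 1.1071

Euler on (x,y): x_{n+1} = x_n + h·x', y_{n+1} = y_n + h·y'.
0.000000: (-1.530000, 0.020000); f=(0.020000, 3.748500) → (-1.524200, 1.107065)
(x(0.29), y(0.29)) ≈ (-1.5242, 1.1071)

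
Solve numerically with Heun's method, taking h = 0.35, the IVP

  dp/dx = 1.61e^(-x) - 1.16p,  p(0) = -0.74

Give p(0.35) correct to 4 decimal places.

Heun: k1 = f(x_n, p_n); k2 = f(x_n + h, p_n + h·k1); p_{n+1} = p_n + (h/2)·(k1 + k2).
x=0.000000, p=-0.740000:
  k1 = f(0.000000, -0.740000) = 2.468400
  k2 = f(0.350000, 0.123940) = 0.990777
  p ← -0.740000 + (0.35/2)·(2.468400 + 0.990777) = -0.134644
p(0.35) ≈ -0.1346

-0.1346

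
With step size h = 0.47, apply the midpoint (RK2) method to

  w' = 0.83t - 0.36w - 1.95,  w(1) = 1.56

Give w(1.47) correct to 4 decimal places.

Midpoint: k1 = f(t_n, w_n); k2 = f(t_n + h/2, w_n + (h/2)·k1); w_{n+1} = w_n + h·k2.
t=1.000000, w=1.560000:
  k1 = f(1.000000, 1.560000) = -1.681600
  k2 = f(1.235000, 1.164824) = -1.344287
  w ← 1.560000 + 0.47·(-1.344287) = 0.928185
w(1.47) ≈ 0.9282

0.9282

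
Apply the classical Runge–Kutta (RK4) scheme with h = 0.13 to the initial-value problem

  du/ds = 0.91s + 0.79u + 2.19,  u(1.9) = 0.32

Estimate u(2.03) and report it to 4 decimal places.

0.8991

RK4: k1 = f(s_n, u_n); k2 = f(s_n + h/2, u_n + (h/2)·k1); k3 = f(s_n + h/2, u_n + (h/2)·k2); k4 = f(s_n + h, u_n + h·k3); u_{n+1} = u_n + (h/6)·(k1 + 2k2 + 2k3 + k4).
s=1.900000, u=0.320000:
  k1 = f(1.900000, 0.320000) = 4.171800
  k2 = f(1.965000, 0.591167) = 4.445172
  k3 = f(1.965000, 0.608936) = 4.459210
  k4 = f(2.030000, 0.899697) = 4.748061
  u ← 0.320000 + (0.13/6)·(k1 + 2k2 + 2k3 + k4) = 0.899120
u(2.03) ≈ 0.8991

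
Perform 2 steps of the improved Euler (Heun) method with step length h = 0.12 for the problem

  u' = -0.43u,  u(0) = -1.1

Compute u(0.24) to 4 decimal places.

Heun: k1 = f(x_n, u_n); k2 = f(x_n + h, u_n + h·k1); u_{n+1} = u_n + (h/2)·(k1 + k2).
x=0.000000, u=-1.100000:
  k1 = f(0.000000, -1.100000) = 0.473000
  k2 = f(0.120000, -1.043240) = 0.448593
  u ← -1.100000 + (0.12/2)·(0.473000 + 0.448593) = -1.044704
x=0.120000, u=-1.044704:
  k1 = f(0.120000, -1.044704) = 0.449223
  k2 = f(0.240000, -0.990798) = 0.426043
  u ← -1.044704 + (0.12/2)·(0.449223 + 0.426043) = -0.992188
u(0.24) ≈ -0.9922

-0.9922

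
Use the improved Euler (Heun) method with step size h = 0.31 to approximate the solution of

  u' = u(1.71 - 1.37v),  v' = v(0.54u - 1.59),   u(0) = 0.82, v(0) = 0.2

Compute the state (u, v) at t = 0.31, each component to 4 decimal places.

Heun on (u,v): k1 = f(t_n, state_n); k2 = f(t_n + h, state_n + h·k1); state_{n+1} = state_n + (h/2)·(k1 + k2).
0.000000: (0.820000, 0.200000)
  k1 = (1.177520, -0.229440)
  predictor → (1.185031, 0.128874)
  k2 = (1.817178, -0.122441)
  → (1.284178, 0.145459)
(u(0.31), v(0.31)) ≈ (1.2842, 0.1455)

1.2842, 0.1455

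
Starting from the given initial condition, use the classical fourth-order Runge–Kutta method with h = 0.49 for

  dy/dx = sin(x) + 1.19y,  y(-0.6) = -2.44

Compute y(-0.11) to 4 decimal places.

-4.6135

RK4: k1 = f(x_n, y_n); k2 = f(x_n + h/2, y_n + (h/2)·k1); k3 = f(x_n + h/2, y_n + (h/2)·k2); k4 = f(x_n + h, y_n + h·k3); y_{n+1} = y_n + (h/6)·(k1 + 2k2 + 2k3 + k4).
x=-0.600000, y=-2.440000:
  k1 = f(-0.600000, -2.440000) = -3.468242
  k2 = f(-0.355000, -3.289719) = -4.262356
  k3 = f(-0.355000, -3.484277) = -4.493880
  k4 = f(-0.110000, -4.642001) = -5.633760
  y ← -2.440000 + (0.49/6)·(k1 + 2k2 + 2k3 + k4) = -4.613516
y(-0.11) ≈ -4.6135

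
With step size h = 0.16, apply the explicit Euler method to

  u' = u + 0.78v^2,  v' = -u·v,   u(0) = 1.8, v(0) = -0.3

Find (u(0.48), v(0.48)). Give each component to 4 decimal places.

Euler on (u,v): u_{n+1} = u_n + h·u', v_{n+1} = v_n + h·v'.
0.000000: (1.800000, -0.300000); f=(1.870200, 0.540000) → (2.099232, -0.213600)
0.160000: (2.099232, -0.213600); f=(2.134819, 0.448396) → (2.440803, -0.141857)
0.320000: (2.440803, -0.141857); f=(2.456499, 0.346244) → (2.833843, -0.086458)
(u(0.48), v(0.48)) ≈ (2.8338, -0.0865)

2.8338, -0.0865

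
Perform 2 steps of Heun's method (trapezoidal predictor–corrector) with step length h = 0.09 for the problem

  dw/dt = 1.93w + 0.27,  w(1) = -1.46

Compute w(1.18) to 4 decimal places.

Heun: k1 = f(t_n, w_n); k2 = f(t_n + h, w_n + h·k1); w_{n+1} = w_n + (h/2)·(k1 + k2).
t=1.000000, w=-1.460000:
  k1 = f(1.000000, -1.460000) = -2.547800
  k2 = f(1.090000, -1.689302) = -2.990353
  w ← -1.460000 + (0.09/2)·(-2.547800 + (-2.990353)) = -1.709217
t=1.090000, w=-1.709217:
  k1 = f(1.090000, -1.709217) = -3.028789
  k2 = f(1.180000, -1.981808) = -3.554889
  w ← -1.709217 + (0.09/2)·(-3.028789 + (-3.554889)) = -2.005482
w(1.18) ≈ -2.0055

-2.0055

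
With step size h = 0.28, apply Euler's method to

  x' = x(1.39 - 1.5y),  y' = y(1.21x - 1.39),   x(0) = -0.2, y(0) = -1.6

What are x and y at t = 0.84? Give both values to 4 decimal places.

-1.1289, -0.1497

Euler on (x,y): x_{n+1} = x_n + h·x', y_{n+1} = y_n + h·y'.
0.000000: (-0.200000, -1.600000); f=(-0.758000, 2.611200) → (-0.412240, -0.868864)
0.280000: (-0.412240, -0.868864); f=(-1.110284, 1.641119) → (-0.723120, -0.409351)
0.560000: (-0.723120, -0.409351); f=(-1.449150, 0.927169) → (-1.128882, -0.149743)
(x(0.84), y(0.84)) ≈ (-1.1289, -0.1497)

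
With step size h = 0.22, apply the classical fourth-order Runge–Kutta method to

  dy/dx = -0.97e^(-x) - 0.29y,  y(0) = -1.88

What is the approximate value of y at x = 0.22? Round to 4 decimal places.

RK4: k1 = f(x_n, y_n); k2 = f(x_n + h/2, y_n + (h/2)·k1); k3 = f(x_n + h/2, y_n + (h/2)·k2); k4 = f(x_n + h, y_n + h·k3); y_{n+1} = y_n + (h/6)·(k1 + 2k2 + 2k3 + k4).
x=0.000000, y=-1.880000:
  k1 = f(0.000000, -1.880000) = -0.424800
  k2 = f(0.110000, -1.926728) = -0.310208
  k3 = f(0.110000, -1.914123) = -0.313863
  k4 = f(0.220000, -1.949050) = -0.213219
  y ← -1.880000 + (0.22/6)·(k1 + 2k2 + 2k3 + k4) = -1.949159
y(0.22) ≈ -1.9492

-1.9492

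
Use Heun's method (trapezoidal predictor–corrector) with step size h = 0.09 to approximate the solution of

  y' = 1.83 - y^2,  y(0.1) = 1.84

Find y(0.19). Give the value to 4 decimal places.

Heun: k1 = f(x_n, y_n); k2 = f(x_n + h, y_n + h·k1); y_{n+1} = y_n + (h/2)·(k1 + k2).
x=0.100000, y=1.840000:
  k1 = f(0.100000, 1.840000) = -1.555600
  k2 = f(0.190000, 1.699996) = -1.059986
  y ← 1.840000 + (0.09/2)·(-1.555600 + (-1.059986)) = 1.722299
y(0.19) ≈ 1.7223

1.7223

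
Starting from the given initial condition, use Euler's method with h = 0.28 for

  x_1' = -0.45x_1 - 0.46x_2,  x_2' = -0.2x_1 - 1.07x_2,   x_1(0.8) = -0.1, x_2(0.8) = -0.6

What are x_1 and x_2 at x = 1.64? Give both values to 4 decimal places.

0.0763, -0.2055

Euler on (x_1,x_2): x_1_{n+1} = x_1_n + h·x_1', x_2_{n+1} = x_2_n + h·x_2'.
0.800000: (-0.100000, -0.600000); f=(0.321000, 0.662000) → (-0.010120, -0.414640)
1.080000: (-0.010120, -0.414640); f=(0.195288, 0.445689) → (0.044561, -0.289847)
1.360000: (0.044561, -0.289847); f=(0.113277, 0.301224) → (0.076278, -0.205504)
(x_1(1.64), x_2(1.64)) ≈ (0.0763, -0.2055)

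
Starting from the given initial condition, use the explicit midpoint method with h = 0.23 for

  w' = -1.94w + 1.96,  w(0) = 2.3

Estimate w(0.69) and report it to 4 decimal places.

1.3700

Midpoint: k1 = f(t_n, w_n); k2 = f(t_n + h/2, w_n + (h/2)·k1); w_{n+1} = w_n + h·k2.
t=0.000000, w=2.300000:
  k1 = f(0.000000, 2.300000) = -2.502000
  k2 = f(0.115000, 2.012270) = -1.943804
  w ← 2.300000 + 0.23·(-1.943804) = 1.852925
t=0.230000, w=1.852925:
  k1 = f(0.230000, 1.852925) = -1.634675
  k2 = f(0.345000, 1.664938) = -1.269979
  w ← 1.852925 + 0.23·(-1.269979) = 1.560830
t=0.460000, w=1.560830:
  k1 = f(0.460000, 1.560830) = -1.068010
  k2 = f(0.575000, 1.438009) = -0.829737
  w ← 1.560830 + 0.23·(-0.829737) = 1.369990
w(0.69) ≈ 1.3700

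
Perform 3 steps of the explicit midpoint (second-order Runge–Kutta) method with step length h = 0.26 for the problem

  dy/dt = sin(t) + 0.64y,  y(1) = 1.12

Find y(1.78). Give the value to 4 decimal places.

2.8012

Midpoint: k1 = f(t_n, y_n); k2 = f(t_n + h/2, y_n + (h/2)·k1); y_{n+1} = y_n + h·k2.
t=1.000000, y=1.120000:
  k1 = f(1.000000, 1.120000) = 1.558271
  k2 = f(1.130000, 1.322575) = 1.750860
  y ← 1.120000 + 0.26·1.750860 = 1.575224
t=1.260000, y=1.575224:
  k1 = f(1.260000, 1.575224) = 1.960234
  k2 = f(1.390000, 1.830054) = 2.154935
  y ← 1.575224 + 0.26·2.154935 = 2.135507
t=1.520000, y=2.135507:
  k1 = f(1.520000, 2.135507) = 2.365435
  k2 = f(1.650000, 2.443013) = 2.560394
  y ← 2.135507 + 0.26·2.560394 = 2.801209
y(1.78) ≈ 2.8012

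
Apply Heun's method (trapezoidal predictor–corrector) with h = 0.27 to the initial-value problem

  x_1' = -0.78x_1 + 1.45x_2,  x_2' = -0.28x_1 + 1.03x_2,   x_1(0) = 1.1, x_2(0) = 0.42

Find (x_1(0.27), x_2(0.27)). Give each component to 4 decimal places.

1.0464, 0.4609

Heun on (x_1,x_2): k1 = f(t_n, state_n); k2 = f(t_n + h, state_n + h·k1); state_{n+1} = state_n + (h/2)·(k1 + k2).
0.000000: (1.100000, 0.420000)
  k1 = (-0.249000, 0.124600)
  predictor → (1.032770, 0.453642)
  k2 = (-0.147780, 0.178076)
  → (1.046435, 0.460861)
(x_1(0.27), x_2(0.27)) ≈ (1.0464, 0.4609)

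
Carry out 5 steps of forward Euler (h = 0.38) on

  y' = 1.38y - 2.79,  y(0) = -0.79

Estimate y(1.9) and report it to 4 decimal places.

Euler: y_{n+1} = y_n + h·f(s_n, y_n).
s=0.000000, y=-0.790000: f=-3.880200 → y ← -0.790000 + 0.38·(-3.880200) = -2.264476
s=0.380000, y=-2.264476: f=-5.914977 → y ← -2.264476 + 0.38·(-5.914977) = -4.512167
s=0.760000, y=-4.512167: f=-9.016791 → y ← -4.512167 + 0.38·(-9.016791) = -7.938548
s=1.140000, y=-7.938548: f=-13.745196 → y ← -7.938548 + 0.38·(-13.745196) = -13.161722
s=1.520000, y=-13.161722: f=-20.953177 → y ← -13.161722 + 0.38·(-20.953177) = -21.123929
y(1.9) ≈ -21.1239

-21.1239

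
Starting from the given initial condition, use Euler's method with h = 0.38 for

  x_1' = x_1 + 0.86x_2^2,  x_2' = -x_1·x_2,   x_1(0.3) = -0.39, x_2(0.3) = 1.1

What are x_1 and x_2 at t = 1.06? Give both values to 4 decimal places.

Euler on (x_1,x_2): x_1_{n+1} = x_1_n + h·x_1', x_2_{n+1} = x_2_n + h·x_2'.
0.300000: (-0.390000, 1.100000); f=(0.650600, 0.429000) → (-0.142772, 1.263020)
0.680000: (-0.142772, 1.263020); f=(1.229117, 0.180324) → (0.324292, 1.331543)
(x_1(1.06), x_2(1.06)) ≈ (0.3243, 1.3315)

0.3243, 1.3315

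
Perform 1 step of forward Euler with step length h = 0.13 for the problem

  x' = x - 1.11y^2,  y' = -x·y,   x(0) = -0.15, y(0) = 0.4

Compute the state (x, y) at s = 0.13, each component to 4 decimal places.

Euler on (x,y): x_{n+1} = x_n + h·x', y_{n+1} = y_n + h·y'.
0.000000: (-0.150000, 0.400000); f=(-0.327600, 0.060000) → (-0.192588, 0.407800)
(x(0.13), y(0.13)) ≈ (-0.1926, 0.4078)

-0.1926, 0.4078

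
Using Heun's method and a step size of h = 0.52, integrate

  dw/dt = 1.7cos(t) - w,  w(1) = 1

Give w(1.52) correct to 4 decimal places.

Heun: k1 = f(t_n, w_n); k2 = f(t_n + h, w_n + h·k1); w_{n+1} = w_n + (h/2)·(k1 + k2).
t=1.000000, w=1.000000:
  k1 = f(1.000000, 1.000000) = -0.081486
  k2 = f(1.520000, 0.957627) = -0.871311
  w ← 1.000000 + (0.52/2)·(-0.081486 + (-0.871311)) = 0.752273
w(1.52) ≈ 0.7523

0.7523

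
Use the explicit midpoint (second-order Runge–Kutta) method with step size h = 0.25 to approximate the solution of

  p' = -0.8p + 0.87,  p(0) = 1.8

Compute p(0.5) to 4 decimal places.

Midpoint: k1 = f(s_n, p_n); k2 = f(s_n + h/2, p_n + (h/2)·k1); p_{n+1} = p_n + h·k2.
s=0.000000, p=1.800000:
  k1 = f(0.000000, 1.800000) = -0.570000
  k2 = f(0.125000, 1.728750) = -0.513000
  p ← 1.800000 + 0.25·(-0.513000) = 1.671750
s=0.250000, p=1.671750:
  k1 = f(0.250000, 1.671750) = -0.467400
  k2 = f(0.375000, 1.613325) = -0.420660
  p ← 1.671750 + 0.25·(-0.420660) = 1.566585
p(0.5) ≈ 1.5666

1.5666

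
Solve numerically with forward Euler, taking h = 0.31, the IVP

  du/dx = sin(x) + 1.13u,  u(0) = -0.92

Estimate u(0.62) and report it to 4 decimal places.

-1.5829

Euler: u_{n+1} = u_n + h·f(x_n, u_n).
x=0.000000, u=-0.920000: f=-1.039600 → u ← -0.920000 + 0.31·(-1.039600) = -1.242276
x=0.310000, u=-1.242276: f=-1.098713 → u ← -1.242276 + 0.31·(-1.098713) = -1.582877
u(0.62) ≈ -1.5829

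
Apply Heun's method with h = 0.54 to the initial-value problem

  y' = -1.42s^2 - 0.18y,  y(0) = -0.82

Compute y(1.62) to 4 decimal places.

Heun: k1 = f(s_n, y_n); k2 = f(s_n + h, y_n + h·k1); y_{n+1} = y_n + (h/2)·(k1 + k2).
s=0.000000, y=-0.820000:
  k1 = f(0.000000, -0.820000) = 0.147600
  k2 = f(0.540000, -0.740296) = -0.280819
  y ← -0.820000 + (0.54/2)·(0.147600 + (-0.280819)) = -0.855969
s=0.540000, y=-0.855969:
  k1 = f(0.540000, -0.855969) = -0.259998
  k2 = f(1.080000, -0.996368) = -1.476942
  y ← -0.855969 + (0.54/2)·(-0.259998 + (-1.476942)) = -1.324943
s=1.080000, y=-1.324943:
  k1 = f(1.080000, -1.324943) = -1.417798
  k2 = f(1.620000, -2.090554) = -3.350348
  y ← -1.324943 + (0.54/2)·(-1.417798 + (-3.350348)) = -2.612342
y(1.62) ≈ -2.6123

-2.6123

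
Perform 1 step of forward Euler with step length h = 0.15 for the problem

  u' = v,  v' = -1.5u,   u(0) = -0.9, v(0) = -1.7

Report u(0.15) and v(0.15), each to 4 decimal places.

-1.1550, -1.4975

Euler on (u,v): u_{n+1} = u_n + h·u', v_{n+1} = v_n + h·v'.
0.000000: (-0.900000, -1.700000); f=(-1.700000, 1.350000) → (-1.155000, -1.497500)
(u(0.15), v(0.15)) ≈ (-1.1550, -1.4975)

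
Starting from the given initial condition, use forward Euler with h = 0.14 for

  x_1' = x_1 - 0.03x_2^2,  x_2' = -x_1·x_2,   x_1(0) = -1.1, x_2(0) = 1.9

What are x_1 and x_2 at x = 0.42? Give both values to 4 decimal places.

Euler on (x_1,x_2): x_1_{n+1} = x_1_n + h·x_1', x_2_{n+1} = x_2_n + h·x_2'.
0.000000: (-1.100000, 1.900000); f=(-1.208300, 2.090000) → (-1.269162, 2.192600)
0.140000: (-1.269162, 2.192600); f=(-1.413387, 2.782765) → (-1.467036, 2.582187)
0.280000: (-1.467036, 2.582187); f=(-1.667067, 3.788162) → (-1.700426, 3.112530)
(x_1(0.42), x_2(0.42)) ≈ (-1.7004, 3.1125)

-1.7004, 3.1125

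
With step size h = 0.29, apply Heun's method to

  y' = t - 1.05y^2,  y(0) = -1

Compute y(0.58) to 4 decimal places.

-2.0531

Heun: k1 = f(t_n, y_n); k2 = f(t_n + h, y_n + h·k1); y_{n+1} = y_n + (h/2)·(k1 + k2).
t=0.000000, y=-1.000000:
  k1 = f(0.000000, -1.000000) = -1.050000
  k2 = f(0.290000, -1.304500) = -1.496806
  y ← -1.000000 + (0.29/2)·(-1.050000 + (-1.496806)) = -1.369287
t=0.290000, y=-1.369287:
  k1 = f(0.290000, -1.369287) = -1.678694
  k2 = f(0.580000, -1.856108) = -3.037394
  y ← -1.369287 + (0.29/2)·(-1.678694 + (-3.037394)) = -2.053120
y(0.58) ≈ -2.0531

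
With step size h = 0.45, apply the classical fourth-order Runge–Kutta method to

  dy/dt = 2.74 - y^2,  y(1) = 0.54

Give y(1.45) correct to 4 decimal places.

1.3034

RK4: k1 = f(t_n, y_n); k2 = f(t_n + h/2, y_n + (h/2)·k1); k3 = f(t_n + h/2, y_n + (h/2)·k2); k4 = f(t_n + h, y_n + h·k3); y_{n+1} = y_n + (h/6)·(k1 + 2k2 + 2k3 + k4).
t=1.000000, y=0.540000:
  k1 = f(1.000000, 0.540000) = 2.448400
  k2 = f(1.225000, 1.090890) = 1.549959
  k3 = f(1.225000, 0.888741) = 1.950140
  k4 = f(1.450000, 1.417563) = 0.730515
  y ← 0.540000 + (0.45/6)·(k1 + 2k2 + 2k3 + k4) = 1.303433
y(1.45) ≈ 1.3034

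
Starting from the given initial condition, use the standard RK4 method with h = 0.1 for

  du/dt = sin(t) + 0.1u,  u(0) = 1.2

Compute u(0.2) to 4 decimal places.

1.2443

RK4: k1 = f(t_n, u_n); k2 = f(t_n + h/2, u_n + (h/2)·k1); k3 = f(t_n + h/2, u_n + (h/2)·k2); k4 = f(t_n + h, u_n + h·k3); u_{n+1} = u_n + (h/6)·(k1 + 2k2 + 2k3 + k4).
t=0.000000, u=1.200000:
  k1 = f(0.000000, 1.200000) = 0.120000
  k2 = f(0.050000, 1.206000) = 0.170579
  k3 = f(0.050000, 1.208529) = 0.170832
  k4 = f(0.100000, 1.217083) = 0.221542
  u ← 1.200000 + (0.1/6)·(k1 + 2k2 + 2k3 + k4) = 1.217073
t=0.100000, u=1.217073:
  k1 = f(0.100000, 1.217073) = 0.221541
  k2 = f(0.150000, 1.228150) = 0.272253
  k3 = f(0.150000, 1.230685) = 0.272507
  k4 = f(0.200000, 1.244323) = 0.323102
  u ← 1.217073 + (0.1/6)·(k1 + 2k2 + 2k3 + k4) = 1.244309
u(0.2) ≈ 1.2443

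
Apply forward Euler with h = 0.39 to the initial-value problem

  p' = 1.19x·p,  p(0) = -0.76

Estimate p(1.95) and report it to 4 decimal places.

-3.2519

Euler: p_{n+1} = p_n + h·f(x_n, p_n).
x=0.000000, p=-0.760000: f=0.000000 → p ← -0.760000 + 0.39·0.000000 = -0.760000
x=0.390000, p=-0.760000: f=-0.352716 → p ← -0.760000 + 0.39·(-0.352716) = -0.897559
x=0.780000, p=-0.897559: f=-0.833114 → p ← -0.897559 + 0.39·(-0.833114) = -1.222474
x=1.170000, p=-1.222474: f=-1.702050 → p ← -1.222474 + 0.39·(-1.702050) = -1.886274
x=1.560000, p=-1.886274: f=-3.501678 → p ← -1.886274 + 0.39·(-3.501678) = -3.251928
p(1.95) ≈ -3.2519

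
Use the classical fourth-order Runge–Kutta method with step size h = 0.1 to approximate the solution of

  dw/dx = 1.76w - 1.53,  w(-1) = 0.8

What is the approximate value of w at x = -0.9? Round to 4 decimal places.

RK4: k1 = f(x_n, w_n); k2 = f(x_n + h/2, w_n + (h/2)·k1); k3 = f(x_n + h/2, w_n + (h/2)·k2); k4 = f(x_n + h, w_n + h·k3); w_{n+1} = w_n + (h/6)·(k1 + 2k2 + 2k3 + k4).
x=-1.000000, w=0.800000:
  k1 = f(-1.000000, 0.800000) = -0.122000
  k2 = f(-0.950000, 0.793900) = -0.132736
  k3 = f(-0.950000, 0.793363) = -0.133681
  k4 = f(-0.900000, 0.786632) = -0.145528
  w ← 0.800000 + (0.1/6)·(k1 + 2k2 + 2k3 + k4) = 0.786661
w(-0.9) ≈ 0.7867

0.7867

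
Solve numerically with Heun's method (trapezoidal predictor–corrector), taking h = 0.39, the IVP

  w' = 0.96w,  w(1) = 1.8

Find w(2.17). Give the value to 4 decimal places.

Heun: k1 = f(t_n, w_n); k2 = f(t_n + h, w_n + h·k1); w_{n+1} = w_n + (h/2)·(k1 + k2).
t=1.000000, w=1.800000:
  k1 = f(1.000000, 1.800000) = 1.728000
  k2 = f(1.390000, 2.473920) = 2.374963
  w ← 1.800000 + (0.39/2)·(1.728000 + 2.374963) = 2.600078
t=1.390000, w=2.600078:
  k1 = f(1.390000, 2.600078) = 2.496075
  k2 = f(1.780000, 3.573547) = 3.430605
  w ← 2.600078 + (0.39/2)·(2.496075 + 3.430605) = 3.755780
t=1.780000, w=3.755780:
  k1 = f(1.780000, 3.755780) = 3.605549
  k2 = f(2.170000, 5.161945) = 4.955467
  w ← 3.755780 + (0.39/2)·(3.605549 + 4.955467) = 5.425178
w(2.17) ≈ 5.4252

5.4252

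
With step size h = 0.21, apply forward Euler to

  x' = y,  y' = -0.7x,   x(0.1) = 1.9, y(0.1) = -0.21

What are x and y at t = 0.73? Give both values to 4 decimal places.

Euler on (x,y): x_{n+1} = x_n + h·x', y_{n+1} = y_n + h·y'.
0.100000: (1.900000, -0.210000); f=(-0.210000, -1.330000) → (1.855900, -0.489300)
0.310000: (1.855900, -0.489300); f=(-0.489300, -1.299130) → (1.753147, -0.762117)
0.520000: (1.753147, -0.762117); f=(-0.762117, -1.227203) → (1.593102, -1.019830)
(x(0.73), y(0.73)) ≈ (1.5931, -1.0198)

1.5931, -1.0198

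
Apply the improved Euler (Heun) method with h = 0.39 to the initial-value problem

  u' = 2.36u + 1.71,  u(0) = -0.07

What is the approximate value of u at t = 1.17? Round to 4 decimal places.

Heun: k1 = f(t_n, u_n); k2 = f(t_n + h, u_n + h·k1); u_{n+1} = u_n + (h/2)·(k1 + k2).
t=0.000000, u=-0.070000:
  k1 = f(0.000000, -0.070000) = 1.544800
  k2 = f(0.390000, 0.532472) = 2.966634
  u ← -0.070000 + (0.39/2)·(1.544800 + 2.966634) = 0.809730
t=0.390000, u=0.809730:
  k1 = f(0.390000, 0.809730) = 3.620962
  k2 = f(0.780000, 2.221905) = 6.953695
  u ← 0.809730 + (0.39/2)·(3.620962 + 6.953695) = 2.871788
t=0.780000, u=2.871788:
  k1 = f(0.780000, 2.871788) = 8.487419
  k2 = f(1.170000, 6.181881) = 16.299240
  u ← 2.871788 + (0.39/2)·(8.487419 + 16.299240) = 7.705186
u(1.17) ≈ 7.7052

7.7052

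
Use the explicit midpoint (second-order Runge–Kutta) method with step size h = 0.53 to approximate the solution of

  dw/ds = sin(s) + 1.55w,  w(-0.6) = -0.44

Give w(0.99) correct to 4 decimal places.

-5.1758

Midpoint: k1 = f(s_n, w_n); k2 = f(s_n + h/2, w_n + (h/2)·k1); w_{n+1} = w_n + h·k2.
s=-0.600000, w=-0.440000:
  k1 = f(-0.600000, -0.440000) = -1.246642
  k2 = f(-0.335000, -0.770360) = -1.522828
  w ← -0.440000 + 0.53·(-1.522828) = -1.247099
s=-0.070000, w=-1.247099:
  k1 = f(-0.070000, -1.247099) = -2.002946
  k2 = f(0.195000, -1.777879) = -2.561946
  w ← -1.247099 + 0.53·(-2.561946) = -2.604930
s=0.460000, w=-2.604930:
  k1 = f(0.460000, -2.604930) = -3.593694
  k2 = f(0.725000, -3.557259) = -4.850616
  w ← -2.604930 + 0.53·(-4.850616) = -5.175757
w(0.99) ≈ -5.1758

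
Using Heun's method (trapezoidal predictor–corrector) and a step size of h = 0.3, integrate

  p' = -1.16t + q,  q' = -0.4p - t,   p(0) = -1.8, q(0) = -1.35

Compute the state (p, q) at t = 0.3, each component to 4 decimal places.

-2.2248, -1.1547

Heun on (p,q): k1 = f(t_n, state_n); k2 = f(t_n + h, state_n + h·k1); state_{n+1} = state_n + (h/2)·(k1 + k2).
0.000000: (-1.800000, -1.350000)
  k1 = (-1.350000, 0.720000)
  predictor → (-2.205000, -1.134000)
  k2 = (-1.482000, 0.582000)
  → (-2.224800, -1.154700)
(p(0.3), q(0.3)) ≈ (-2.2248, -1.1547)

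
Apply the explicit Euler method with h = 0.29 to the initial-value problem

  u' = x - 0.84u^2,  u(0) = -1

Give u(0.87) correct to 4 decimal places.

Euler: u_{n+1} = u_n + h·f(x_n, u_n).
x=0.000000, u=-1.000000: f=-0.840000 → u ← -1.000000 + 0.29·(-0.840000) = -1.243600
x=0.290000, u=-1.243600: f=-1.009094 → u ← -1.243600 + 0.29·(-1.009094) = -1.536237
x=0.580000, u=-1.536237: f=-1.402421 → u ← -1.536237 + 0.29·(-1.402421) = -1.942940
u(0.87) ≈ -1.9429

-1.9429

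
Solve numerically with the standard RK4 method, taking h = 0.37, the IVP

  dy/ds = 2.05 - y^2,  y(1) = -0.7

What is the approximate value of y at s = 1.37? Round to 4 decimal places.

RK4: k1 = f(s_n, y_n); k2 = f(s_n + h/2, y_n + (h/2)·k1); k3 = f(s_n + h/2, y_n + (h/2)·k2); k4 = f(s_n + h, y_n + h·k3); y_{n+1} = y_n + (h/6)·(k1 + 2k2 + 2k3 + k4).
s=1.000000, y=-0.700000:
  k1 = f(1.000000, -0.700000) = 1.560000
  k2 = f(1.185000, -0.411400) = 1.880750
  k3 = f(1.185000, -0.352061) = 1.926053
  k4 = f(1.370000, 0.012640) = 2.049840
  y ← -0.700000 + (0.37/6)·(k1 + 2k2 + 2k3 + k4) = -0.007887
y(1.37) ≈ -0.0079

-0.0079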